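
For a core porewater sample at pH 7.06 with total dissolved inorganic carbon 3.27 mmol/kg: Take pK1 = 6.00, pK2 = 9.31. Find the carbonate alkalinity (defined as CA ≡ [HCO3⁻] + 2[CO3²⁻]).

CA = [HCO3⁻] + 2[CO3²⁻] = (α₁ + 2α₂)·DIC
At pH 7.06: [H⁺]/K1 = 10^-1.06 = 0.087096, K2/[H⁺] = 10^-2.25 = 0.0056234
α₁ = 1/(1 + 0.087096 + 0.0056234) = 1/1.0927 = 0.9151; α₂ = α₁·K2/[H⁺] = 0.005146
α₁ + 2α₂ = 0.9254
CA = 0.9254 × 3.27 = 3.03 mmol/kg

CA = 3.03 mmol/kg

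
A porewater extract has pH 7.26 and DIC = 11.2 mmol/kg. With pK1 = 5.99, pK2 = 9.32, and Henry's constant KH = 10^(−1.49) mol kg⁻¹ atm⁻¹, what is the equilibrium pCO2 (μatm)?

α₀ = 1 / (1 + K1/[H⁺] + K1K2/[H⁺]²) = 1 / (1 + 10^+1.27 + 10^-0.79)
   = 1 / (1 + 18.621 + 0.16218) = 1/19.783 = 0.05055
[CO2*] = α₀ × DIC = 0.05055 × 11.2 = 0.5661 mmol/kg
pCO2 = [CO2*]/KH = 5.661×10^-4 / 3.236×10^-2 = 1.75×10^4 μatm

pCO2 = 1.75×10^4 μatm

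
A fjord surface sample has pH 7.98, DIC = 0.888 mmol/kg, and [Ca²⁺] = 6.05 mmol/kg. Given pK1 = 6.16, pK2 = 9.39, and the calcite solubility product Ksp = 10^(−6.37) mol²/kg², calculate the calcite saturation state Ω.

Ω = 0.465

α₂ = 1 / (1 + [H⁺]/K2 + [H⁺]²/(K1K2)) = 1 / (1 + 10^+1.41 + 10^-0.41)
   = 1 / (1 + 25.704 + 0.38905) = 1/27.093 = 0.03691
[CO3²⁻] = α₂ × DIC = 0.03691 × 0.888 = 0.03278 mmol/kg
Ksp = 10^(−6.37) = 4.266×10^-7
Ω = [Ca²⁺][CO3²⁻]/Ksp = (6.05×10^-3)(3.278×10^-5) / 4.266×10^-7 = 0.465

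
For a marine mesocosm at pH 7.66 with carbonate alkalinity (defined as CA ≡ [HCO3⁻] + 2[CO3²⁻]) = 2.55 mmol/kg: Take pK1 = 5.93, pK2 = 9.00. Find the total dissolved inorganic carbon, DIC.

DIC = 2.49 mmol/kg

CA = [HCO3⁻] + 2[CO3²⁻] = (α₁ + 2α₂)·DIC
At pH 7.66: [H⁺]/K1 = 10^-1.73 = 0.018621, K2/[H⁺] = 10^-1.34 = 0.045709
α₁ = 1/(1 + 0.018621 + 0.045709) = 1/1.0643 = 0.9396; α₂ = α₁·K2/[H⁺] = 0.04295
α₁ + 2α₂ = 1.0255
DIC = CA / (α₁ + 2α₂) = 2.55 / 1.0255 = 2.49 mmol/kg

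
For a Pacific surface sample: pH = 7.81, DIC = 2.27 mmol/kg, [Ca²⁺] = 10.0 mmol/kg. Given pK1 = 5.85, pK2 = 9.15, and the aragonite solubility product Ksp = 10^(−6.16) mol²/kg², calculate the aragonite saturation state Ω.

α₂ = 1 / (1 + [H⁺]/K2 + [H⁺]²/(K1K2)) = 1 / (1 + 10^+1.34 + 10^-0.62)
   = 1 / (1 + 21.878 + 0.23988) = 1/23.117 = 0.04326
[CO3²⁻] = α₂ × DIC = 0.04326 × 2.27 = 0.09819 mmol/kg
Ksp = 10^(−6.16) = 6.918×10^-7
Ω = [Ca²⁺][CO3²⁻]/Ksp = (10.0×10^-3)(9.819×10^-5) / 6.918×10^-7 = 1.42

Ω = 1.42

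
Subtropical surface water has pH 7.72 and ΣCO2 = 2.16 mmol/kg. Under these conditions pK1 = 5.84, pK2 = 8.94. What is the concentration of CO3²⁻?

[CO3²⁻] = 0.121 mmol/kg

α₂ = 1 / (1 + [H⁺]/K2 + [H⁺]²/(K1K2)) = 1 / (1 + 10^+1.22 + 10^-0.66)
   = 1 / (1 + 16.596 + 0.21878) = 1/17.815 = 0.05613
[CO3²⁻] = α₂ × DIC = 0.05613 × 2.16 = 0.121 mmol/kg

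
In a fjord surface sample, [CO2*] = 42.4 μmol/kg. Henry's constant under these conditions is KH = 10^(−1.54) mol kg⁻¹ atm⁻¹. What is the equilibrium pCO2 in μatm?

KH = 10^(−1.54) = 2.884×10^-2 mol kg⁻¹ atm⁻¹
pCO2 = [CO2*]/KH = 42.4×10^-6 / 2.884×10^-2 = 1.47×10^-3 atm = 1470 μatm

pCO2 = 1470 μatm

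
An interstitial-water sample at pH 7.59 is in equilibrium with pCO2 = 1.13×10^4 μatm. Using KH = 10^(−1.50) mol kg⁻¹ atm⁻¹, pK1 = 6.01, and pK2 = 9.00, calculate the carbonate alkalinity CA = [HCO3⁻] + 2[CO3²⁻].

[CO2*] = KH · pCO2 = 10^(−1.50) × 1.13×10^4×10^-6 = 3.573×10^-4 mol/kg
α₀ = 1/(1 + K1/[H⁺] + K1K2/[H⁺]²) = 1/(1 + 10^+1.58 + 10^+0.17) = 0.02469
DIC = [CO2*]/α₀ = 3.573×10^-4 / 0.02469 = 14.47 mmol/kg
CA = (α₁ + 2α₂)·DIC = (0.9388 + 2×0.03652) × 14.47 = 14.6 mmol/kg

CA = 14.6 mmol/kg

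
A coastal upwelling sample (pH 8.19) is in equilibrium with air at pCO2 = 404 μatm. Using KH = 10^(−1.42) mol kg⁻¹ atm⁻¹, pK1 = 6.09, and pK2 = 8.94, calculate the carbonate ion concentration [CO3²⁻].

[CO2*] = KH · pCO2 = 10^(−1.42) × 404×10^-6 = 1.536×10^-5 mol/kg
α₀ = 1/(1 + K1/[H⁺] + K1K2/[H⁺]²) = 1/(1 + 10^+2.10 + 10^+1.35) = 0.006699
DIC = [CO2*]/α₀ = 1.536×10^-5 / 0.006699 = 2.293 mmol/kg
[CO3²⁻] = α₂·DIC; α₂ = 0.1500, so [CO3²⁻] = 0.1500 × 2.293 = 0.344 mmol/kg

[CO3²⁻] = 0.344 mmol/kg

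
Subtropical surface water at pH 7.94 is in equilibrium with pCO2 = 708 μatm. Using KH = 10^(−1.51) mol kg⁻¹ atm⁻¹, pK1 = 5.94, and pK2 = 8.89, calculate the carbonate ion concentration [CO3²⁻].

[CO3²⁻] = 0.245 mmol/kg

[CO2*] = KH · pCO2 = 10^(−1.51) × 708×10^-6 = 2.188×10^-5 mol/kg
α₀ = 1/(1 + K1/[H⁺] + K1K2/[H⁺]²) = 1/(1 + 10^+2.00 + 10^+1.05) = 0.008911
DIC = [CO2*]/α₀ = 2.188×10^-5 / 0.008911 = 2.455 mmol/kg
[CO3²⁻] = α₂·DIC; α₂ = 0.09998, so [CO3²⁻] = 0.09998 × 2.455 = 0.245 mmol/kg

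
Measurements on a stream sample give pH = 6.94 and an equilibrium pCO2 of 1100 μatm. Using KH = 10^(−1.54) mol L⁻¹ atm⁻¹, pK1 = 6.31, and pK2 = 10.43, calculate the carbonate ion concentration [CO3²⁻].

[CO3²⁻] = 0.0438 μmol/L

[CO2*] = KH · pCO2 = 10^(−1.54) × 1100×10^-6 = 3.172×10^-5 mol/L
α₀ = 1/(1 + K1/[H⁺] + K1K2/[H⁺]²) = 1/(1 + 10^+0.63 + 10^-2.86) = 0.1899
DIC = [CO2*]/α₀ = 3.172×10^-5 / 0.1899 = 0.1671 mmol/L
[CO3²⁻] = α₂·DIC; α₂ = 0.0002621, so [CO3²⁻] = 0.0002621 × 0.1671 = 4.38×10^-5 mmol/L = 0.0438 μmol/L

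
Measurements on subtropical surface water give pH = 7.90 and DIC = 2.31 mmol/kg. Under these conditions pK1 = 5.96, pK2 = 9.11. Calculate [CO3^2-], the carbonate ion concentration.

[CO3²⁻] = 0.133 mmol/kg

α₂ = 1 / (1 + [H⁺]/K2 + [H⁺]²/(K1K2)) = 1 / (1 + 10^+1.21 + 10^-0.73)
   = 1 / (1 + 16.218 + 0.18621) = 1/17.404 = 0.05746
[CO3²⁻] = α₂ × DIC = 0.05746 × 2.31 = 0.133 mmol/kg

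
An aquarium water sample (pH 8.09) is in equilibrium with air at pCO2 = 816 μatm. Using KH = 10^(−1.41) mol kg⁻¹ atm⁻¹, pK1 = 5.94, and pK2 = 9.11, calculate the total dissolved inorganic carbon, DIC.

DIC = 4.94 mmol/kg

[CO2*] = KH · pCO2 = 10^(−1.41) × 816×10^-6 = 3.175×10^-5 mol/kg
α₀ = 1/(1 + K1/[H⁺] + K1K2/[H⁺]²) = 1/(1 + 10^+2.15 + 10^+1.13) = 0.006421
DIC = [CO2*]/α₀ = 3.175×10^-5 / 0.006421 = 4.94 mmol/kg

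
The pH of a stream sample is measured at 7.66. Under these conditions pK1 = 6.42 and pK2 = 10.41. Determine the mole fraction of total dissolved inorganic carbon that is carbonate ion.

α₂ = 0.00168

α₂ = 1 / (1 + [H⁺]/K2 + [H⁺]²/(K1K2)) = 1 / (1 + 10^+2.75 + 10^+1.51)
   = 1 / (1 + 562.34 + 32.359) = 1/595.70 = 0.001679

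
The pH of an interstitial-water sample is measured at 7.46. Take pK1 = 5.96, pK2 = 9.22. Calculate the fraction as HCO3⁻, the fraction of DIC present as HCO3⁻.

α₁ = 1 / (1 + [H⁺]/K1 + K2/[H⁺]) = 1 / (1 + 10^-1.50 + 10^-1.76)
   = 1 / (1 + 0.031623 + 0.017378) = 1/1.0490 = 0.9533

α₁ = 0.953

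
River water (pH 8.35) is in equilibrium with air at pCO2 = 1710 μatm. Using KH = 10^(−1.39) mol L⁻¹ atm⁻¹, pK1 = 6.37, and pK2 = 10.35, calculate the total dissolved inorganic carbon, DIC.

[CO2*] = KH · pCO2 = 10^(−1.39) × 1710×10^-6 = 6.966×10^-5 mol/L
α₀ = 1/(1 + K1/[H⁺] + K1K2/[H⁺]²) = 1/(1 + 10^+1.98 + 10^-0.02) = 0.01026
DIC = [CO2*]/α₀ = 6.966×10^-5 / 0.01026 = 6.79 mmol/L

DIC = 6.79 mmol/L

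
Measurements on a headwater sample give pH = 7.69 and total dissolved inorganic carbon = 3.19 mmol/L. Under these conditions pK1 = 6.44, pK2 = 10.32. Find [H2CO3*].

α₀ = 1 / (1 + K1/[H⁺] + K1K2/[H⁺]²) = 1 / (1 + 10^+1.25 + 10^-1.38)
   = 1 / (1 + 17.783 + 0.041687) = 1/18.824 = 0.05312
[CO2*] = α₀ × DIC = 0.05312 × 3.19 = 0.169 mmol/L

[CO2*] = 0.169 mmol/L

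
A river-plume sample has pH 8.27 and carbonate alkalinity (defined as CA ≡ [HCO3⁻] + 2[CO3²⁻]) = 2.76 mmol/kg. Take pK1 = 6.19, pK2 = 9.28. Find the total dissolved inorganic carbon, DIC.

CA = [HCO3⁻] + 2[CO3²⁻] = (α₁ + 2α₂)·DIC
At pH 8.27: [H⁺]/K1 = 10^-2.08 = 0.0083176, K2/[H⁺] = 10^-1.01 = 0.097724
α₁ = 1/(1 + 0.0083176 + 0.097724) = 1/1.1060 = 0.9041; α₂ = α₁·K2/[H⁺] = 0.08835
α₁ + 2α₂ = 1.0808
DIC = CA / (α₁ + 2α₂) = 2.76 / 1.0808 = 2.55 mmol/kg

DIC = 2.55 mmol/kg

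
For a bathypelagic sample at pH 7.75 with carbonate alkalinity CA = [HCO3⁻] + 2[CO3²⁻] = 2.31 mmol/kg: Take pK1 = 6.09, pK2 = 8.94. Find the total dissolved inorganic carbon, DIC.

DIC = 2.22 mmol/kg

CA = [HCO3⁻] + 2[CO3²⁻] = (α₁ + 2α₂)·DIC
At pH 7.75: [H⁺]/K1 = 10^-1.66 = 0.021878, K2/[H⁺] = 10^-1.19 = 0.064565
α₁ = 1/(1 + 0.021878 + 0.064565) = 1/1.0864 = 0.9204; α₂ = α₁·K2/[H⁺] = 0.05943
α₁ + 2α₂ = 1.0393
DIC = CA / (α₁ + 2α₂) = 2.31 / 1.0393 = 2.22 mmol/kg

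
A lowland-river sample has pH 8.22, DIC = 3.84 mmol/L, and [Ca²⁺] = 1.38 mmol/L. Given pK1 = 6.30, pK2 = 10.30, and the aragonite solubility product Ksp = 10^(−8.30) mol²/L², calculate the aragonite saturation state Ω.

α₂ = 1 / (1 + [H⁺]/K2 + [H⁺]²/(K1K2)) = 1 / (1 + 10^+2.08 + 10^+0.16)
   = 1 / (1 + 120.23 + 1.4454) = 1/122.67 = 0.008152
[CO3²⁻] = α₂ × DIC = 0.008152 × 3.84 = 0.03130 mmol/L
Ksp = 10^(−8.30) = 5.012×10^-9
Ω = [Ca²⁺][CO3²⁻]/Ksp = (1.38×10^-3)(3.130×10^-5) / 5.012×10^-9 = 8.62

Ω = 8.62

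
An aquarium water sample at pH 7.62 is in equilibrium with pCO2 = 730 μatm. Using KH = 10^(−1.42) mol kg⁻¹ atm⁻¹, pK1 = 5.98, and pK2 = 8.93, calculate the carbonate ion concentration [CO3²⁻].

[CO3²⁻] = 0.0593 mmol/kg

[CO2*] = KH · pCO2 = 10^(−1.42) × 730×10^-6 = 2.775×10^-5 mol/kg
α₀ = 1/(1 + K1/[H⁺] + K1K2/[H⁺]²) = 1/(1 + 10^+1.64 + 10^+0.33) = 0.02137
DIC = [CO2*]/α₀ = 2.775×10^-5 / 0.02137 = 1.299 mmol/kg
[CO3²⁻] = α₂·DIC; α₂ = 0.04569, so [CO3²⁻] = 0.04569 × 1.299 = 0.0593 mmol/kg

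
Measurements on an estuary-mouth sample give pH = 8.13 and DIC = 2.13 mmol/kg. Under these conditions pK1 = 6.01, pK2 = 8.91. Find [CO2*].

α₀ = 1 / (1 + K1/[H⁺] + K1K2/[H⁺]²) = 1 / (1 + 10^+2.12 + 10^+1.34)
   = 1 / (1 + 131.83 + 21.878) = 1/154.70 = 0.006464
[CO2*] = α₀ × DIC = 0.006464 × 2.13 = 0.0138 mmol/kg = 13.8 μmol/kg

[CO2*] = 13.8 μmol/kg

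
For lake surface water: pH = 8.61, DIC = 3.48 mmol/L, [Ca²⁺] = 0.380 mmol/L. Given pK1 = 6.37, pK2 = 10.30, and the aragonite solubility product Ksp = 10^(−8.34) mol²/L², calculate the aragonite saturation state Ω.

Ω = 5.76

α₂ = 1 / (1 + [H⁺]/K2 + [H⁺]²/(K1K2)) = 1 / (1 + 10^+1.69 + 10^-0.55)
   = 1 / (1 + 48.978 + 0.28184) = 1/50.260 = 0.01990
[CO3²⁻] = α₂ × DIC = 0.01990 × 3.48 = 0.06924 mmol/L
Ksp = 10^(−8.34) = 4.571×10^-9
Ω = [Ca²⁺][CO3²⁻]/Ksp = (0.380×10^-3)(6.924×10^-5) / 4.571×10^-9 = 5.76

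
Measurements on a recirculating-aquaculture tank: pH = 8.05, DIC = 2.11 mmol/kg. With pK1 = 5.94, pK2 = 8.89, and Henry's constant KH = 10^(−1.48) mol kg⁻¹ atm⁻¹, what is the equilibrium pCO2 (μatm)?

pCO2 = 429 μatm

α₀ = 1 / (1 + K1/[H⁺] + K1K2/[H⁺]²) = 1 / (1 + 10^+2.11 + 10^+1.27)
   = 1 / (1 + 128.82 + 18.621) = 1/148.45 = 0.006736
[CO2*] = α₀ × DIC = 0.006736 × 2.11 = 0.01421 mmol/kg = 14.21 μmol/kg
pCO2 = [CO2*]/KH = 1.421×10^-5 / 3.311×10^-2 = 429 μatm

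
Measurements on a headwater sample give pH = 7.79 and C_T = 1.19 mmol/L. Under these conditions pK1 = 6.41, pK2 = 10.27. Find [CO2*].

α₀ = 1 / (1 + K1/[H⁺] + K1K2/[H⁺]²) = 1 / (1 + 10^+1.38 + 10^-1.10)
   = 1 / (1 + 23.988 + 0.079433) = 1/25.068 = 0.03989
[CO2*] = α₀ × DIC = 0.03989 × 1.19 = 0.0475 mmol/L

[CO2*] = 0.0475 mmol/L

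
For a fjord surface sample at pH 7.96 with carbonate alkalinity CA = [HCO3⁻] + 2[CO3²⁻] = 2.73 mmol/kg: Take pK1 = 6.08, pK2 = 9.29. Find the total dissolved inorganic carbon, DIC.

CA = [HCO3⁻] + 2[CO3²⁻] = (α₁ + 2α₂)·DIC
At pH 7.96: [H⁺]/K1 = 10^-1.88 = 0.013183, K2/[H⁺] = 10^-1.33 = 0.046774
α₁ = 1/(1 + 0.013183 + 0.046774) = 1/1.0600 = 0.9434; α₂ = α₁·K2/[H⁺] = 0.04413
α₁ + 2α₂ = 1.0317
DIC = CA / (α₁ + 2α₂) = 2.73 / 1.0317 = 2.65 mmol/kg

DIC = 2.65 mmol/kg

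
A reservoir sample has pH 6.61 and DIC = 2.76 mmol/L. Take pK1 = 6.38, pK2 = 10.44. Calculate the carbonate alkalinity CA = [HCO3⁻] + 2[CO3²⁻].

CA = [HCO3⁻] + 2[CO3²⁻] = (α₁ + 2α₂)·DIC
At pH 6.61: [H⁺]/K1 = 10^-0.23 = 0.58884, K2/[H⁺] = 10^-3.83 = 0.00014791
α₁ = 1/(1 + 0.58884 + 0.00014791) = 1/1.5890 = 0.6293; α₂ = α₁·K2/[H⁺] = 9.308×10^-5
α₁ + 2α₂ = 0.6295
CA = 0.6295 × 2.76 = 1.74 mmol/L

CA = 1.74 mmol/L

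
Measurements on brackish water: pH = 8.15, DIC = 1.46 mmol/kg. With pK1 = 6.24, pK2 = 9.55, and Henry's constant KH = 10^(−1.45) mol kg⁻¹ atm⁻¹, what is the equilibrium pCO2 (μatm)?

pCO2 = 481 μatm

α₀ = 1 / (1 + K1/[H⁺] + K1K2/[H⁺]²) = 1 / (1 + 10^+1.91 + 10^+0.51)
   = 1 / (1 + 81.283 + 3.2359) = 1/85.519 = 0.01169
[CO2*] = α₀ × DIC = 0.01169 × 1.46 = 0.01707 mmol/kg = 17.07 μmol/kg
pCO2 = [CO2*]/KH = 1.707×10^-5 / 3.548×10^-2 = 481 μatm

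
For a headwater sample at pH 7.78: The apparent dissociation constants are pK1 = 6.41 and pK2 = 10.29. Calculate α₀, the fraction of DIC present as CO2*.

α₀ = 0.0408

α₀ = 1 / (1 + K1/[H⁺] + K1K2/[H⁺]²) = 1 / (1 + 10^+1.37 + 10^-1.14)
   = 1 / (1 + 23.442 + 0.072444) = 1/24.515 = 0.04079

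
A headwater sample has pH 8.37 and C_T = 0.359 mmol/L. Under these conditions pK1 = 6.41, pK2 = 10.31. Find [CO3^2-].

α₂ = 1 / (1 + [H⁺]/K2 + [H⁺]²/(K1K2)) = 1 / (1 + 10^+1.94 + 10^-0.02)
   = 1 / (1 + 87.096 + 0.95499) = 1/89.051 = 0.01123
[CO3²⁻] = α₂ × DIC = 0.01123 × 0.359 = 0.00403 mmol/L = 4.03 μmol/L

[CO3²⁻] = 4.03 μmol/L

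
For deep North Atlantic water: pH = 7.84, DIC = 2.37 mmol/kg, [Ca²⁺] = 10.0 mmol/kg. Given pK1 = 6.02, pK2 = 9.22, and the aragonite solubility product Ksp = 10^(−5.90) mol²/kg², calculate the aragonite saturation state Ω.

Ω = 0.743

α₂ = 1 / (1 + [H⁺]/K2 + [H⁺]²/(K1K2)) = 1 / (1 + 10^+1.38 + 10^-0.44)
   = 1 / (1 + 23.988 + 0.36308) = 1/25.351 = 0.03945
[CO3²⁻] = α₂ × DIC = 0.03945 × 2.37 = 0.09349 mmol/kg
Ksp = 10^(−5.90) = 1.259×10^-6
Ω = [Ca²⁺][CO3²⁻]/Ksp = (10.0×10^-3)(9.349×10^-5) / 1.259×10^-6 = 0.743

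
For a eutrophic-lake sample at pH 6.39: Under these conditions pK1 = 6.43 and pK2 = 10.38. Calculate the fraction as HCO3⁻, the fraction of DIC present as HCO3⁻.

α₁ = 0.477

α₁ = 1 / (1 + [H⁺]/K1 + K2/[H⁺]) = 1 / (1 + 10^+0.04 + 10^-3.99)
   = 1 / (1 + 1.0965 + 0.00010233) = 1/2.0966 = 0.4770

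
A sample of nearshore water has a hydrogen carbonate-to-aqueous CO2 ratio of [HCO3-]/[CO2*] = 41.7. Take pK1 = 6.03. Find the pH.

From K1 = [H⁺][HCO3-]/[CO2*]:  pH = pK1 + log₁₀([HCO3-]/[CO2*])
log₁₀(41.7) = +1.620
pH = 6.03 + (+1.620) = 7.65

pH = 7.65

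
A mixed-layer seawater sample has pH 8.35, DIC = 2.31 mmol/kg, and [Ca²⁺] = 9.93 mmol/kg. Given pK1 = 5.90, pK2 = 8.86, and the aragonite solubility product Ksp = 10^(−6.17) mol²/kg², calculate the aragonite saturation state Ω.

α₂ = 1 / (1 + [H⁺]/K2 + [H⁺]²/(K1K2)) = 1 / (1 + 10^+0.51 + 10^-1.94)
   = 1 / (1 + 3.2359 + 0.011482) = 1/4.2474 = 0.2354
[CO3²⁻] = α₂ × DIC = 0.2354 × 2.31 = 0.5439 mmol/kg
Ksp = 10^(−6.17) = 6.761×10^-7
Ω = [Ca²⁺][CO3²⁻]/Ksp = (9.93×10^-3)(5.439×10^-4) / 6.761×10^-7 = 7.99

Ω = 7.99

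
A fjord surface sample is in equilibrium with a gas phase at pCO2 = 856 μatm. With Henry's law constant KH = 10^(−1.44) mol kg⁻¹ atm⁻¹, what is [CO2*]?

[CO2*] = 31.1 μmol/kg

KH = 10^(−1.44) = 3.631×10^-2 mol kg⁻¹ atm⁻¹
[CO2*] = KH · pCO2 = 3.631×10^-2 × 856×10^-6 atm = 3.11×10^-5 mol/kg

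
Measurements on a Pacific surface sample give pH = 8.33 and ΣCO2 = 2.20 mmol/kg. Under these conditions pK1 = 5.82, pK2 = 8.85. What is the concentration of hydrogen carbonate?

[HCO3⁻] = 1.69 mmol/kg

α₁ = 1 / (1 + [H⁺]/K1 + K2/[H⁺]) = 1 / (1 + 10^-2.51 + 10^-0.52)
   = 1 / (1 + 0.0030903 + 0.30200) = 1/1.3051 = 0.7662
[HCO3⁻] = α₁ × DIC = 0.7662 × 2.20 = 1.69 mmol/kg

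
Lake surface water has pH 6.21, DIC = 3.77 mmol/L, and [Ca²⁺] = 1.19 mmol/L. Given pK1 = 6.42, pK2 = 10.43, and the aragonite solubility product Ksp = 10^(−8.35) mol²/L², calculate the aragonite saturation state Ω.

α₂ = 1 / (1 + [H⁺]/K2 + [H⁺]²/(K1K2)) = 1 / (1 + 10^+4.22 + 10^+4.43)
   = 1 / (1 + 1.6596×10^4 + 2.6915×10^4) = 1/4.3512×10^4 = 2.298×10^-5
[CO3²⁻] = α₂ × DIC = 2.298×10^-5 × 3.77 = 8.664×10^-5 mmol/L = 0.08664 μmol/L
Ksp = 10^(−8.35) = 4.467×10^-9
Ω = [Ca²⁺][CO3²⁻]/Ksp = (1.19×10^-3)(8.664×10^-8) / 4.467×10^-9 = 0.0231

Ω = 0.0231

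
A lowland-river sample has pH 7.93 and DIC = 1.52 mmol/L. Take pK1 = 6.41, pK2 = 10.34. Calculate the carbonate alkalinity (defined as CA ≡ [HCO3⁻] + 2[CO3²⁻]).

CA = [HCO3⁻] + 2[CO3²⁻] = (α₁ + 2α₂)·DIC
At pH 7.93: [H⁺]/K1 = 10^-1.52 = 0.030200, K2/[H⁺] = 10^-2.41 = 0.0038905
α₁ = 1/(1 + 0.030200 + 0.0038905) = 1/1.0341 = 0.9670; α₂ = α₁·K2/[H⁺] = 0.003762
α₁ + 2α₂ = 0.9746
CA = 0.9746 × 1.52 = 1.48 mmol/L

CA = 1.48 mmol/L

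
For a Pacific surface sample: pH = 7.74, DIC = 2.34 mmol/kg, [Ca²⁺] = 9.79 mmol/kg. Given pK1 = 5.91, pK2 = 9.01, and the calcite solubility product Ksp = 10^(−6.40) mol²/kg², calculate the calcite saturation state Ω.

Ω = 2.89

α₂ = 1 / (1 + [H⁺]/K2 + [H⁺]²/(K1K2)) = 1 / (1 + 10^+1.27 + 10^-0.56)
   = 1 / (1 + 18.621 + 0.27542) = 1/19.896 = 0.05026
[CO3²⁻] = α₂ × DIC = 0.05026 × 2.34 = 0.1176 mmol/kg
Ksp = 10^(−6.40) = 3.981×10^-7
Ω = [Ca²⁺][CO3²⁻]/Ksp = (9.79×10^-3)(1.176×10^-4) / 3.981×10^-7 = 2.89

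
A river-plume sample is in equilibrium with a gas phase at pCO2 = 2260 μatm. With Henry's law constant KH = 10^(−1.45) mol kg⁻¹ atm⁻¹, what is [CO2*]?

KH = 10^(−1.45) = 3.548×10^-2 mol kg⁻¹ atm⁻¹
[CO2*] = KH · pCO2 = 3.548×10^-2 × 2260×10^-6 atm = 8.02×10^-5 mol/kg

[CO2*] = 80.2 μmol/kg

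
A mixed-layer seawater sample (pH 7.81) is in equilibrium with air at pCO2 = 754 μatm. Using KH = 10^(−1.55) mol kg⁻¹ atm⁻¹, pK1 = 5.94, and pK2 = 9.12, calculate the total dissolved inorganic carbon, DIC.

DIC = 1.67 mmol/kg

[CO2*] = KH · pCO2 = 10^(−1.55) × 754×10^-6 = 2.125×10^-5 mol/kg
α₀ = 1/(1 + K1/[H⁺] + K1K2/[H⁺]²) = 1/(1 + 10^+1.87 + 10^+0.56) = 0.01270
DIC = [CO2*]/α₀ = 2.125×10^-5 / 0.01270 = 1.67 mmol/kg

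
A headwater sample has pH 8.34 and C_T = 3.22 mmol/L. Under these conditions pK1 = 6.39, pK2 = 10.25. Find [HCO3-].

[HCO3⁻] = 3.15 mmol/L

α₁ = 1 / (1 + [H⁺]/K1 + K2/[H⁺]) = 1 / (1 + 10^-1.95 + 10^-1.91)
   = 1 / (1 + 0.011220 + 0.012303) = 1/1.0235 = 0.9770
[HCO3⁻] = α₁ × DIC = 0.9770 × 3.22 = 3.15 mmol/L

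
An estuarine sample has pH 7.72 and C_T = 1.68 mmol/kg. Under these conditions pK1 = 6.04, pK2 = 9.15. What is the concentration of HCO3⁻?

α₁ = 1 / (1 + [H⁺]/K1 + K2/[H⁺]) = 1 / (1 + 10^-1.68 + 10^-1.43)
   = 1 / (1 + 0.020893 + 0.037154) = 1/1.0580 = 0.9451
[HCO3⁻] = α₁ × DIC = 0.9451 × 1.68 = 1.59 mmol/kg

[HCO3⁻] = 1.59 mmol/kg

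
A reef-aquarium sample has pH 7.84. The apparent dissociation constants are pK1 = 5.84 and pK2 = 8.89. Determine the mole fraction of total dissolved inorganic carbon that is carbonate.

α₂ = 0.0811

α₂ = 1 / (1 + [H⁺]/K2 + [H⁺]²/(K1K2)) = 1 / (1 + 10^+1.05 + 10^-0.95)
   = 1 / (1 + 11.220 + 0.11220) = 1/12.332 = 0.08109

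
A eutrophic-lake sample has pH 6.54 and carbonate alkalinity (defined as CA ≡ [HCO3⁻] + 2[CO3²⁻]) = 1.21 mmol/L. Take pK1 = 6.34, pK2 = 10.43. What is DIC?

CA = [HCO3⁻] + 2[CO3²⁻] = (α₁ + 2α₂)·DIC
At pH 6.54: [H⁺]/K1 = 10^-0.20 = 0.63096, K2/[H⁺] = 10^-3.89 = 0.00012882
α₁ = 1/(1 + 0.63096 + 0.00012882) = 1/1.6311 = 0.6131; α₂ = α₁·K2/[H⁺] = 7.898×10^-5
α₁ + 2α₂ = 0.6132
DIC = CA / (α₁ + 2α₂) = 1.21 / 0.6132 = 1.97 mmol/L

DIC = 1.97 mmol/L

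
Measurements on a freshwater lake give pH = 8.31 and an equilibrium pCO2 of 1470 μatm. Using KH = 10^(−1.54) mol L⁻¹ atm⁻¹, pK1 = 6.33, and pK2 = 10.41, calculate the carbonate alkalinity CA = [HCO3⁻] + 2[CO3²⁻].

CA = 4.11 mmol/L

[CO2*] = KH · pCO2 = 10^(−1.54) × 1470×10^-6 = 4.240×10^-5 mol/L
α₀ = 1/(1 + K1/[H⁺] + K1K2/[H⁺]²) = 1/(1 + 10^+1.98 + 10^-0.12) = 0.01028
DIC = [CO2*]/α₀ = 4.240×10^-5 / 0.01028 = 4.123 mmol/L
CA = (α₁ + 2α₂)·DIC = (0.9819 + 2×0.007800) × 4.123 = 4.11 mmol/L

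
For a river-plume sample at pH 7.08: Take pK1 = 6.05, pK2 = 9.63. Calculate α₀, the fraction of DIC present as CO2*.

α₀ = 0.0851

α₀ = 1 / (1 + K1/[H⁺] + K1K2/[H⁺]²) = 1 / (1 + 10^+1.03 + 10^-1.52)
   = 1 / (1 + 10.715 + 0.030200) = 1/11.745 = 0.08514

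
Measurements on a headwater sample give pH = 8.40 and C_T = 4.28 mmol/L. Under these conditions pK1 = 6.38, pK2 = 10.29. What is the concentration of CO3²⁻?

α₂ = 1 / (1 + [H⁺]/K2 + [H⁺]²/(K1K2)) = 1 / (1 + 10^+1.89 + 10^-0.13)
   = 1 / (1 + 77.625 + 0.74131) = 1/79.366 = 0.01260
[CO3²⁻] = α₂ × DIC = 0.01260 × 4.28 = 0.0539 mmol/L

[CO3²⁻] = 0.0539 mmol/L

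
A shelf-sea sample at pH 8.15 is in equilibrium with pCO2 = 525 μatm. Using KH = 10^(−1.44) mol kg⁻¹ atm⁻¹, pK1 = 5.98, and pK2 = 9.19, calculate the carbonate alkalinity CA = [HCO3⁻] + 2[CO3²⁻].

[CO2*] = KH · pCO2 = 10^(−1.44) × 525×10^-6 = 1.906×10^-5 mol/kg
α₀ = 1/(1 + K1/[H⁺] + K1K2/[H⁺]²) = 1/(1 + 10^+2.17 + 10^+1.13) = 0.006158
DIC = [CO2*]/α₀ = 1.906×10^-5 / 0.006158 = 3.096 mmol/kg
CA = (α₁ + 2α₂)·DIC = (0.9108 + 2×0.08306) × 3.096 = 3.33 mmol/kg

CA = 3.33 mmol/kg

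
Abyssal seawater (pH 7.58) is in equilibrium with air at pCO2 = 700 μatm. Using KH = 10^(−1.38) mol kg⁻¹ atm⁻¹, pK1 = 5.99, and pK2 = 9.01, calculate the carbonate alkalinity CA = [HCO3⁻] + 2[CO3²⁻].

[CO2*] = KH · pCO2 = 10^(−1.38) × 700×10^-6 = 2.918×10^-5 mol/kg
α₀ = 1/(1 + K1/[H⁺] + K1K2/[H⁺]²) = 1/(1 + 10^+1.59 + 10^+0.16) = 0.02418
DIC = [CO2*]/α₀ = 2.918×10^-5 / 0.02418 = 1.207 mmol/kg
CA = (α₁ + 2α₂)·DIC = (0.9409 + 2×0.03496) × 1.207 = 1.22 mmol/kg

CA = 1.22 mmol/kg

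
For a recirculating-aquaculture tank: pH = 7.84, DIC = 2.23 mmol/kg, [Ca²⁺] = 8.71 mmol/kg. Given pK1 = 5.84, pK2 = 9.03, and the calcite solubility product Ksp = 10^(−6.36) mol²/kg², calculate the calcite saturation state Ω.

α₂ = 1 / (1 + [H⁺]/K2 + [H⁺]²/(K1K2)) = 1 / (1 + 10^+1.19 + 10^-0.81)
   = 1 / (1 + 15.488 + 0.15488) = 1/16.643 = 0.06009
[CO3²⁻] = α₂ × DIC = 0.06009 × 2.23 = 0.1340 mmol/kg
Ksp = 10^(−6.36) = 4.365×10^-7
Ω = [Ca²⁺][CO3²⁻]/Ksp = (8.71×10^-3)(1.340×10^-4) / 4.365×10^-7 = 2.67

Ω = 2.67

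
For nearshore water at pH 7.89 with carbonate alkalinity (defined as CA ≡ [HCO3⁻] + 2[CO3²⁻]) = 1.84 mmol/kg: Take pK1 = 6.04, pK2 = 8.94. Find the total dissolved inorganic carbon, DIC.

DIC = 1.72 mmol/kg

CA = [HCO3⁻] + 2[CO3²⁻] = (α₁ + 2α₂)·DIC
At pH 7.89: [H⁺]/K1 = 10^-1.85 = 0.014125, K2/[H⁺] = 10^-1.05 = 0.089125
α₁ = 1/(1 + 0.014125 + 0.089125) = 1/1.1033 = 0.9064; α₂ = α₁·K2/[H⁺] = 0.08078
α₁ + 2α₂ = 1.0680
DIC = CA / (α₁ + 2α₂) = 1.84 / 1.0680 = 1.72 mmol/kg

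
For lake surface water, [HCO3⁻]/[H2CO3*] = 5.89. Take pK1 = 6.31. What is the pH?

pH = 7.08

From K1 = [H⁺][HCO3⁻]/[H2CO3*]:  pH = pK1 + log₁₀([HCO3⁻]/[H2CO3*])
log₁₀(5.89) = +0.770
pH = 6.31 + (+0.770) = 7.08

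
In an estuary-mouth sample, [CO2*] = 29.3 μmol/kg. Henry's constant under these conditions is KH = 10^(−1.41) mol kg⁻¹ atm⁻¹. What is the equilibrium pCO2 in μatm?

KH = 10^(−1.41) = 3.890×10^-2 mol kg⁻¹ atm⁻¹
pCO2 = [CO2*]/KH = 29.3×10^-6 / 3.890×10^-2 = 7.53×10^-4 atm = 753 μatm

pCO2 = 753 μatm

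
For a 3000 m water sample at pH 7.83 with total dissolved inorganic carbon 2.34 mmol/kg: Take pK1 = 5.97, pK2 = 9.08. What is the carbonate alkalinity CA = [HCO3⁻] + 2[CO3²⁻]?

CA = [HCO3⁻] + 2[CO3²⁻] = (α₁ + 2α₂)·DIC
At pH 7.83: [H⁺]/K1 = 10^-1.86 = 0.013804, K2/[H⁺] = 10^-1.25 = 0.056234
α₁ = 1/(1 + 0.013804 + 0.056234) = 1/1.0700 = 0.9345; α₂ = α₁·K2/[H⁺] = 0.05255
α₁ + 2α₂ = 1.0397
CA = 1.0397 × 2.34 = 2.43 mmol/kg

CA = 2.43 mmol/kg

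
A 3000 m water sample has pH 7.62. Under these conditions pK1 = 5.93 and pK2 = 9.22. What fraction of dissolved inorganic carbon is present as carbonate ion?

α₂ = 1 / (1 + [H⁺]/K2 + [H⁺]²/(K1K2)) = 1 / (1 + 10^+1.60 + 10^-0.09)
   = 1 / (1 + 39.811 + 0.81283) = 1/41.624 = 0.02402

α₂ = 0.0240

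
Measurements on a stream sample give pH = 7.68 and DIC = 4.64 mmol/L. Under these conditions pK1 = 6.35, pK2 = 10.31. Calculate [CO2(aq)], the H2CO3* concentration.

α₀ = 1 / (1 + K1/[H⁺] + K1K2/[H⁺]²) = 1 / (1 + 10^+1.33 + 10^-1.30)
   = 1 / (1 + 21.380 + 0.050119) = 1/22.430 = 0.04458
[CO2*] = α₀ × DIC = 0.04458 × 4.64 = 0.207 mmol/L

[CO2*] = 0.207 mmol/L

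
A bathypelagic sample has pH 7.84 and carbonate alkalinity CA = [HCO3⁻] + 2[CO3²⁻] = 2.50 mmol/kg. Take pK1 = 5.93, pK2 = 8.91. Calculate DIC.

DIC = 2.34 mmol/kg

CA = [HCO3⁻] + 2[CO3²⁻] = (α₁ + 2α₂)·DIC
At pH 7.84: [H⁺]/K1 = 10^-1.91 = 0.012303, K2/[H⁺] = 10^-1.07 = 0.085114
α₁ = 1/(1 + 0.012303 + 0.085114) = 1/1.0974 = 0.9112; α₂ = α₁·K2/[H⁺] = 0.07756
α₁ + 2α₂ = 1.0663
DIC = CA / (α₁ + 2α₂) = 2.50 / 1.0663 = 2.34 mmol/kg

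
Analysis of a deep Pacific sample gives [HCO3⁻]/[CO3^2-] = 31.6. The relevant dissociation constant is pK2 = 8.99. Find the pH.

pH = 7.49

From K2 = [H⁺][CO3^2-]/[HCO3⁻]:  pH = pK2 − log₁₀([HCO3⁻]/[CO3^2-])
log₁₀(31.6) = +1.500
pH = 8.99 − (+1.500) = 7.49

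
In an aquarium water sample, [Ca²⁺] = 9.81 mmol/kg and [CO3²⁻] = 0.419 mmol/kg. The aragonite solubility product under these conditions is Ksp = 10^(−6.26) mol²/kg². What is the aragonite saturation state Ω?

Ω = 7.48

Ksp = 10^(−6.26) = 5.495×10^-7
Ω = [Ca²⁺][CO3²⁻]/Ksp = (9.81×10^-3)(0.419×10^-3) / 5.495×10^-7 = 7.48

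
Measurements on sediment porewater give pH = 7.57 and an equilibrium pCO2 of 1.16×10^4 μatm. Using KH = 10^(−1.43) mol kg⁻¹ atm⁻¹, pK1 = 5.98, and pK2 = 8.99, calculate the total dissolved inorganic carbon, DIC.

DIC = 17.8 mmol/kg

[CO2*] = KH · pCO2 = 10^(−1.43) × 1.16×10^4×10^-6 = 4.310×10^-4 mol/kg
α₀ = 1/(1 + K1/[H⁺] + K1K2/[H⁺]²) = 1/(1 + 10^+1.59 + 10^+0.17) = 0.02416
DIC = [CO2*]/α₀ = 4.310×10^-4 / 0.02416 = 17.8 mmol/kg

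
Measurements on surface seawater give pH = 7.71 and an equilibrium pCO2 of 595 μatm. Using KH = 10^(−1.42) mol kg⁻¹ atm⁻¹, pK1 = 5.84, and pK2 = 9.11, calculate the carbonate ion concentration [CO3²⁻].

[CO3²⁻] = 0.0668 mmol/kg

[CO2*] = KH · pCO2 = 10^(−1.42) × 595×10^-6 = 2.262×10^-5 mol/kg
α₀ = 1/(1 + K1/[H⁺] + K1K2/[H⁺]²) = 1/(1 + 10^+1.87 + 10^+0.47) = 0.01281
DIC = [CO2*]/α₀ = 2.262×10^-5 / 0.01281 = 1.766 mmol/kg
[CO3²⁻] = α₂·DIC; α₂ = 0.03780, so [CO3²⁻] = 0.03780 × 1.766 = 0.0668 mmol/kg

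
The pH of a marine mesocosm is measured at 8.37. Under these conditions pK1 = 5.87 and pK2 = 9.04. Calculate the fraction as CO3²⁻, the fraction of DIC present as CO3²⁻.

α₂ = 1 / (1 + [H⁺]/K2 + [H⁺]²/(K1K2)) = 1 / (1 + 10^+0.67 + 10^-1.83)
   = 1 / (1 + 4.6774 + 0.014791) = 1/5.6921 = 0.1757

α₂ = 0.176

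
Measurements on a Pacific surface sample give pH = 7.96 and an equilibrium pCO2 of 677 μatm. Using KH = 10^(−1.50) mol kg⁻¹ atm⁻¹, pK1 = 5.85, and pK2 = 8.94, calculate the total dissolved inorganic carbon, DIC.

DIC = 3.07 mmol/kg

[CO2*] = KH · pCO2 = 10^(−1.50) × 677×10^-6 = 2.141×10^-5 mol/kg
α₀ = 1/(1 + K1/[H⁺] + K1K2/[H⁺]²) = 1/(1 + 10^+2.11 + 10^+1.13) = 0.006978
DIC = [CO2*]/α₀ = 2.141×10^-5 / 0.006978 = 3.07 mmol/kg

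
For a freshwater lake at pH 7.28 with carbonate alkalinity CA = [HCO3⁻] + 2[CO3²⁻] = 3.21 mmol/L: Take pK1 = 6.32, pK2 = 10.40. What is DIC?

CA = [HCO3⁻] + 2[CO3²⁻] = (α₁ + 2α₂)·DIC
At pH 7.28: [H⁺]/K1 = 10^-0.96 = 0.10965, K2/[H⁺] = 10^-3.12 = 0.00075858
α₁ = 1/(1 + 0.10965 + 0.00075858) = 1/1.1104 = 0.9006; α₂ = α₁·K2/[H⁺] = 0.0006832
α₁ + 2α₂ = 0.9019
DIC = CA / (α₁ + 2α₂) = 3.21 / 0.9019 = 3.56 mmol/L

DIC = 3.56 mmol/L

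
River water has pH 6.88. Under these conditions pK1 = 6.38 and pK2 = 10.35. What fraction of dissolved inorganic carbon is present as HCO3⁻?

α₁ = 0.760

α₁ = 1 / (1 + [H⁺]/K1 + K2/[H⁺]) = 1 / (1 + 10^-0.50 + 10^-3.47)
   = 1 / (1 + 0.31623 + 0.00033884) = 1/1.3166 = 0.7596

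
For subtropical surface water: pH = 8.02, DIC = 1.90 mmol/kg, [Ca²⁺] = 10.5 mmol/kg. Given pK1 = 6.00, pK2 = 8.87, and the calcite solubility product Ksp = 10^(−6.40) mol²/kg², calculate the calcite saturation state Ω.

Ω = 6.15

α₂ = 1 / (1 + [H⁺]/K2 + [H⁺]²/(K1K2)) = 1 / (1 + 10^+0.85 + 10^-1.17)
   = 1 / (1 + 7.0795 + 0.067608) = 1/8.1471 = 0.1227
[CO3²⁻] = α₂ × DIC = 0.1227 × 1.90 = 0.2332 mmol/kg
Ksp = 10^(−6.40) = 3.981×10^-7
Ω = [Ca²⁺][CO3²⁻]/Ksp = (10.5×10^-3)(2.332×10^-4) / 3.981×10^-7 = 6.15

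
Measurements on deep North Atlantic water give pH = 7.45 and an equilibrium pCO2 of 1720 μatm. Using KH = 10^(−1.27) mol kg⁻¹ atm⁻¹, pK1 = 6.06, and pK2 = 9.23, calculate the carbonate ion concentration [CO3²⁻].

[CO2*] = KH · pCO2 = 10^(−1.27) × 1720×10^-6 = 9.237×10^-5 mol/kg
α₀ = 1/(1 + K1/[H⁺] + K1K2/[H⁺]²) = 1/(1 + 10^+1.39 + 10^-0.39) = 0.03853
DIC = [CO2*]/α₀ = 9.237×10^-5 / 0.03853 = 2.397 mmol/kg
[CO3²⁻] = α₂·DIC; α₂ = 0.01570, so [CO3²⁻] = 0.01570 × 2.397 = 0.0376 mmol/kg

[CO3²⁻] = 0.0376 mmol/kg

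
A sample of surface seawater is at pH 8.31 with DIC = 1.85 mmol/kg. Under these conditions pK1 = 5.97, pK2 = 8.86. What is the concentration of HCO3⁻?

[HCO3⁻] = 1.44 mmol/kg

α₁ = 1 / (1 + [H⁺]/K1 + K2/[H⁺]) = 1 / (1 + 10^-2.34 + 10^-0.55)
   = 1 / (1 + 0.0045709 + 0.28184) = 1/1.2864 = 0.7774
[HCO3⁻] = α₁ × DIC = 0.7774 × 1.85 = 1.44 mmol/kg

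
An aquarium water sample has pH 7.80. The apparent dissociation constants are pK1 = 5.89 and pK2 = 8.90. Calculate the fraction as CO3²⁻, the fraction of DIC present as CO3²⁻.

α₂ = 1 / (1 + [H⁺]/K2 + [H⁺]²/(K1K2)) = 1 / (1 + 10^+1.10 + 10^-0.81)
   = 1 / (1 + 12.589 + 0.15488) = 1/13.744 = 0.07276

α₂ = 0.0728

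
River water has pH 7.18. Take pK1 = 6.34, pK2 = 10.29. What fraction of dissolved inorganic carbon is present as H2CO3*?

α₀ = 1 / (1 + K1/[H⁺] + K1K2/[H⁺]²) = 1 / (1 + 10^+0.84 + 10^-2.27)
   = 1 / (1 + 6.9183 + 0.0053703) = 1/7.9237 = 0.1262

α₀ = 0.126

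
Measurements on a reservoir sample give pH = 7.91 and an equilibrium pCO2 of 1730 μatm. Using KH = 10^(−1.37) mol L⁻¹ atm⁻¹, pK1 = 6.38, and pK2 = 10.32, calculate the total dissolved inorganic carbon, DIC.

[CO2*] = KH · pCO2 = 10^(−1.37) × 1730×10^-6 = 7.380×10^-5 mol/L
α₀ = 1/(1 + K1/[H⁺] + K1K2/[H⁺]²) = 1/(1 + 10^+1.53 + 10^-0.88) = 0.02856
DIC = [CO2*]/α₀ = 7.380×10^-5 / 0.02856 = 2.58 mmol/L

DIC = 2.58 mmol/L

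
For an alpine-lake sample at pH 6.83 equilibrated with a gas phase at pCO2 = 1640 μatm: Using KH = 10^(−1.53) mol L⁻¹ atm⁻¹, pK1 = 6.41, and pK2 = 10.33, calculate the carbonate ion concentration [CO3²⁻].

[CO3²⁻] = 0.0403 μmol/L

[CO2*] = KH · pCO2 = 10^(−1.53) × 1640×10^-6 = 4.840×10^-5 mol/L
α₀ = 1/(1 + K1/[H⁺] + K1K2/[H⁺]²) = 1/(1 + 10^+0.42 + 10^-3.08) = 0.2754
DIC = [CO2*]/α₀ = 4.840×10^-5 / 0.2754 = 0.1757 mmol/L
[CO3²⁻] = α₂·DIC; α₂ = 0.0002291, so [CO3²⁻] = 0.0002291 × 0.1757 = 4.03×10^-5 mmol/L = 0.0403 μmol/L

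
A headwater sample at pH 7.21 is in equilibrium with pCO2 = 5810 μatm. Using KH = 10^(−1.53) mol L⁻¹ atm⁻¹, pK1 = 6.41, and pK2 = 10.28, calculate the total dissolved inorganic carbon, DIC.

DIC = 1.25 mmol/L

[CO2*] = KH · pCO2 = 10^(−1.53) × 5810×10^-6 = 1.715×10^-4 mol/L
α₀ = 1/(1 + K1/[H⁺] + K1K2/[H⁺]²) = 1/(1 + 10^+0.80 + 10^-2.27) = 0.1367
DIC = [CO2*]/α₀ = 1.715×10^-4 / 0.1367 = 1.25 mmol/L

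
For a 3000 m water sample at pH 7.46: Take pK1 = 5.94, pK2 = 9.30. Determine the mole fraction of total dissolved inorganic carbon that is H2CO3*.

α₀ = 0.0289

α₀ = 1 / (1 + K1/[H⁺] + K1K2/[H⁺]²) = 1 / (1 + 10^+1.52 + 10^-0.32)
   = 1 / (1 + 33.113 + 0.47863) = 1/34.592 = 0.02891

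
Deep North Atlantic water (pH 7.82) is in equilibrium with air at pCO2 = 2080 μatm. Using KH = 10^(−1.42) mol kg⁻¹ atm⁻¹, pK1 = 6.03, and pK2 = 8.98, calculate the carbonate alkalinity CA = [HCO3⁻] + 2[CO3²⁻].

CA = 5.55 mmol/kg

[CO2*] = KH · pCO2 = 10^(−1.42) × 2080×10^-6 = 7.908×10^-5 mol/kg
α₀ = 1/(1 + K1/[H⁺] + K1K2/[H⁺]²) = 1/(1 + 10^+1.79 + 10^+0.63) = 0.01494
DIC = [CO2*]/α₀ = 7.908×10^-5 / 0.01494 = 5.292 mmol/kg
CA = (α₁ + 2α₂)·DIC = (0.9213 + 2×0.06374) × 5.292 = 5.55 mmol/kg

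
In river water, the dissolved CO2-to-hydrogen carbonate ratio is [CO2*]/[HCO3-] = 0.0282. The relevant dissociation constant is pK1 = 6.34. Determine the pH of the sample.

pH = 7.89

From K1 = [H⁺][HCO3-]/[CO2*]:  pH = pK1 − log₁₀([CO2*]/[HCO3-])
log₁₀(0.0282) = -1.550
pH = 6.34 − (-1.550) = 7.89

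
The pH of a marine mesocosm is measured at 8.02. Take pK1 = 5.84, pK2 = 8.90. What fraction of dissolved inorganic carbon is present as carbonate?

α₂ = 1 / (1 + [H⁺]/K2 + [H⁺]²/(K1K2)) = 1 / (1 + 10^+0.88 + 10^-1.30)
   = 1 / (1 + 7.5858 + 0.050119) = 1/8.6359 = 0.1158

α₂ = 0.116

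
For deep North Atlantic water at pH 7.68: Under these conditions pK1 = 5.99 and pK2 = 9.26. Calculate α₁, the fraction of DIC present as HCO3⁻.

α₁ = 0.955

α₁ = 1 / (1 + [H⁺]/K1 + K2/[H⁺]) = 1 / (1 + 10^-1.69 + 10^-1.58)
   = 1 / (1 + 0.020417 + 0.026303) = 1/1.0467 = 0.9554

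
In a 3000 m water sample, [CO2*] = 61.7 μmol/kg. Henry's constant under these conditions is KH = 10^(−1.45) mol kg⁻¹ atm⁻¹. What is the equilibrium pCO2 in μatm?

pCO2 = 1740 μatm

KH = 10^(−1.45) = 3.548×10^-2 mol kg⁻¹ atm⁻¹
pCO2 = [CO2*]/KH = 61.7×10^-6 / 3.548×10^-2 = 1.74×10^-3 atm = 1740 μatm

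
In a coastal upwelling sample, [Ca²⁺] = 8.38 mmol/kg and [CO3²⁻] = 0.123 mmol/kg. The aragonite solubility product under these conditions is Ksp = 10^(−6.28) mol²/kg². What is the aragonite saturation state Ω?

Ksp = 10^(−6.28) = 5.248×10^-7
Ω = [Ca²⁺][CO3²⁻]/Ksp = (8.38×10^-3)(0.123×10^-3) / 5.248×10^-7 = 1.96

Ω = 1.96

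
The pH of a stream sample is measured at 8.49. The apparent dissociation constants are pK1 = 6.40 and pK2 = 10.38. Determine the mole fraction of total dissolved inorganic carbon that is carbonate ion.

α₂ = 1 / (1 + [H⁺]/K2 + [H⁺]²/(K1K2)) = 1 / (1 + 10^+1.89 + 10^-0.20)
   = 1 / (1 + 77.625 + 0.63096) = 1/79.256 = 0.01262

α₂ = 0.0126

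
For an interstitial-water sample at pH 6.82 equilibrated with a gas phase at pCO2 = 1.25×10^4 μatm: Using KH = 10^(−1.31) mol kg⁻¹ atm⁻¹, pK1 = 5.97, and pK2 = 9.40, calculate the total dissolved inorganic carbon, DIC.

[CO2*] = KH · pCO2 = 10^(−1.31) × 1.25×10^4×10^-6 = 6.122×10^-4 mol/kg
α₀ = 1/(1 + K1/[H⁺] + K1K2/[H⁺]²) = 1/(1 + 10^+0.85 + 10^-1.73) = 0.1235
DIC = [CO2*]/α₀ = 6.122×10^-4 / 0.1235 = 4.96 mmol/kg

DIC = 4.96 mmol/kg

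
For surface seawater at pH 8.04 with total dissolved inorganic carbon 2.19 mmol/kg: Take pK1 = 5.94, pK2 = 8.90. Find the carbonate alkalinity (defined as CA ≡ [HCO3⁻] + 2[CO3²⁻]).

CA = 2.44 mmol/kg

CA = [HCO3⁻] + 2[CO3²⁻] = (α₁ + 2α₂)·DIC
At pH 8.04: [H⁺]/K1 = 10^-2.10 = 0.0079433, K2/[H⁺] = 10^-0.86 = 0.13804
α₁ = 1/(1 + 0.0079433 + 0.13804) = 1/1.1460 = 0.8726; α₂ = α₁·K2/[H⁺] = 0.1205
α₁ + 2α₂ = 1.1135
CA = 1.1135 × 2.19 = 2.44 mmol/kg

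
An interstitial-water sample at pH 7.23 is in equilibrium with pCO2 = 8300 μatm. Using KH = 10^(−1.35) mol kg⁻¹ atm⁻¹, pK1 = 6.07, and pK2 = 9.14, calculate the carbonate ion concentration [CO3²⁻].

[CO2*] = KH · pCO2 = 10^(−1.35) × 8300×10^-6 = 3.707×10^-4 mol/kg
α₀ = 1/(1 + K1/[H⁺] + K1K2/[H⁺]²) = 1/(1 + 10^+1.16 + 10^-0.75) = 0.06397
DIC = [CO2*]/α₀ = 3.707×10^-4 / 0.06397 = 5.796 mmol/kg
[CO3²⁻] = α₂·DIC; α₂ = 0.01138, so [CO3²⁻] = 0.01138 × 5.796 = 0.0659 mmol/kg

[CO3²⁻] = 0.0659 mmol/kg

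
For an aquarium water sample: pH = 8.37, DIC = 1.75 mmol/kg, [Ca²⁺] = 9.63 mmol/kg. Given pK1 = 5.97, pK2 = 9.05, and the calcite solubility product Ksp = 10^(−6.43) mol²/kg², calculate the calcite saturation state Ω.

Ω = 7.81

α₂ = 1 / (1 + [H⁺]/K2 + [H⁺]²/(K1K2)) = 1 / (1 + 10^+0.68 + 10^-1.72)
   = 1 / (1 + 4.7863 + 0.019055) = 1/5.8054 = 0.1723
[CO3²⁻] = α₂ × DIC = 0.1723 × 1.75 = 0.3014 mmol/kg
Ksp = 10^(−6.43) = 3.715×10^-7
Ω = [Ca²⁺][CO3²⁻]/Ksp = (9.63×10^-3)(3.014×10^-4) / 3.715×10^-7 = 7.81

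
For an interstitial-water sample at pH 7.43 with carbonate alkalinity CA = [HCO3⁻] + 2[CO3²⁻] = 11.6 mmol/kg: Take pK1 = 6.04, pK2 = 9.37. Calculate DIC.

CA = [HCO3⁻] + 2[CO3²⁻] = (α₁ + 2α₂)·DIC
At pH 7.43: [H⁺]/K1 = 10^-1.39 = 0.040738, K2/[H⁺] = 10^-1.94 = 0.011482
α₁ = 1/(1 + 0.040738 + 0.011482) = 1/1.0522 = 0.9504; α₂ = α₁·K2/[H⁺] = 0.01091
α₁ + 2α₂ = 0.9722
DIC = CA / (α₁ + 2α₂) = 11.6 / 0.9722 = 11.9 mmol/kg

DIC = 11.9 mmol/kg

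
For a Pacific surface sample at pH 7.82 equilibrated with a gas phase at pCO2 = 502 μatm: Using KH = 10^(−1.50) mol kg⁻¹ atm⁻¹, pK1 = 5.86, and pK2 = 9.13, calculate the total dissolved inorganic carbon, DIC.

DIC = 1.53 mmol/kg

[CO2*] = KH · pCO2 = 10^(−1.50) × 502×10^-6 = 1.587×10^-5 mol/kg
α₀ = 1/(1 + K1/[H⁺] + K1K2/[H⁺]²) = 1/(1 + 10^+1.96 + 10^+0.65) = 0.01034
DIC = [CO2*]/α₀ = 1.587×10^-5 / 0.01034 = 1.53 mmol/kg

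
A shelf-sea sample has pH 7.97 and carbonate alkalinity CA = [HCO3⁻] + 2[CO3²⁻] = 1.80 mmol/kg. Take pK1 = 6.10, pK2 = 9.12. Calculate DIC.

CA = [HCO3⁻] + 2[CO3²⁻] = (α₁ + 2α₂)·DIC
At pH 7.97: [H⁺]/K1 = 10^-1.87 = 0.013490, K2/[H⁺] = 10^-1.15 = 0.070795
α₁ = 1/(1 + 0.013490 + 0.070795) = 1/1.0843 = 0.9223; α₂ = α₁·K2/[H⁺] = 0.06529
α₁ + 2α₂ = 1.0529
DIC = CA / (α₁ + 2α₂) = 1.80 / 1.0529 = 1.71 mmol/kg

DIC = 1.71 mmol/kg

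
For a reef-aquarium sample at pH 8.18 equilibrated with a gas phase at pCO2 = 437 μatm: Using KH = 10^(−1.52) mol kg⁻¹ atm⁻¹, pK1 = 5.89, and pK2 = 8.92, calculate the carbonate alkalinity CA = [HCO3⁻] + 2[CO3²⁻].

[CO2*] = KH · pCO2 = 10^(−1.52) × 437×10^-6 = 1.320×10^-5 mol/kg
α₀ = 1/(1 + K1/[H⁺] + K1K2/[H⁺]²) = 1/(1 + 10^+2.29 + 10^+1.55) = 0.004320
DIC = [CO2*]/α₀ = 1.320×10^-5 / 0.004320 = 3.055 mmol/kg
CA = (α₁ + 2α₂)·DIC = (0.8424 + 2×0.1533) × 3.055 = 3.51 mmol/kg

CA = 3.51 mmol/kg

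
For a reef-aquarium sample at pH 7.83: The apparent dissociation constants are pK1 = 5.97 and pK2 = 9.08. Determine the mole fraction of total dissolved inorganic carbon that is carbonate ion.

α₂ = 1 / (1 + [H⁺]/K2 + [H⁺]²/(K1K2)) = 1 / (1 + 10^+1.25 + 10^-0.61)
   = 1 / (1 + 17.783 + 0.24547) = 1/19.028 = 0.05255

α₂ = 0.0526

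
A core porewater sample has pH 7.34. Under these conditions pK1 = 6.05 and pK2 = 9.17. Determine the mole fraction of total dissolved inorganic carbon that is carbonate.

α₂ = 0.0139

α₂ = 1 / (1 + [H⁺]/K2 + [H⁺]²/(K1K2)) = 1 / (1 + 10^+1.83 + 10^+0.54)
   = 1 / (1 + 67.608 + 3.4674) = 1/72.076 = 0.01387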